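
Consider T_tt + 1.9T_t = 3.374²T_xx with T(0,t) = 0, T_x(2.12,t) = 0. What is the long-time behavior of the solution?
As t → ∞, T → 0. Damping (γ=1.9) dissipates energy; oscillations decay exponentially.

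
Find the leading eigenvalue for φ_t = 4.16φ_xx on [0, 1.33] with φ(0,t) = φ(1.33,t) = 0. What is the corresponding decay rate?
Eigenvalues: λₙ = 4.16n²π²/1.33².
First three modes:
  n=1: λ₁ = 4.16π²/1.33² ≈ 23.211
  n=2: λ₂ = 16.64π²/1.33² ≈ 92.843 (4× faster decay)
  n=3: λ₃ = 37.44π²/1.33² ≈ 208.897 (9× faster decay)
As t → ∞, higher modes decay exponentially faster. The n=1 mode dominates: φ ~ c₁ sin(πx/1.33) e^{-λ₁t}.
Decay rate: λ₁ = 4.16π²/1.33² ≈ 23.211.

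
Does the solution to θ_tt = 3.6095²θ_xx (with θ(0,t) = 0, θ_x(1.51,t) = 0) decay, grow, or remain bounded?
θ oscillates (no decay). Energy is conserved; the solution oscillates indefinitely as standing waves.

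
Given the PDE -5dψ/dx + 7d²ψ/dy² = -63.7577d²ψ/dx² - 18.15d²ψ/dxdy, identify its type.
Rewriting in standard form: 63.7577d²ψ/dx² + 18.15d²ψ/dxdy + 7d²ψ/dy² - 5dψ/dx = 0. The second-order coefficients are A = 63.7577, B = 18.15, C = 7. Since B² - 4AC = -1455.7931 < 0, this is an elliptic PDE.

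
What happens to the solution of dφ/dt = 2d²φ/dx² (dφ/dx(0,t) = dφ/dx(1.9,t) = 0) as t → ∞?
φ → constant (steady state). Heat is conserved (no flux at boundaries); solution approaches the spatial average.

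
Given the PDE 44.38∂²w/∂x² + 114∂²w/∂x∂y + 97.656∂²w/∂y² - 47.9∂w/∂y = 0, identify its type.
The second-order coefficients are A = 44.38, B = 114, C = 97.656. Since B² - 4AC = -4339.89312 < 0, this is an elliptic PDE.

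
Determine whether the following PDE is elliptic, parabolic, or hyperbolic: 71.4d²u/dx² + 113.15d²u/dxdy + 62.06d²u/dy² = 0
Coefficients: A = 71.4, B = 113.15, C = 62.06. B² - 4AC = -4921.4135, which is negative, so the equation is elliptic.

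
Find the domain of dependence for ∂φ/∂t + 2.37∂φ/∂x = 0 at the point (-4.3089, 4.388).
A single point: x = -14.70846. The characteristic through (-4.3089, 4.388) is x - 2.37t = const, so x = -4.3089 - 2.37·4.388 = -14.70846.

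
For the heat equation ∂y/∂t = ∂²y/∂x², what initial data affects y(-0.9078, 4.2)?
The entire real line. The heat equation has infinite propagation speed: any initial disturbance instantly affects all points (though exponentially small far away).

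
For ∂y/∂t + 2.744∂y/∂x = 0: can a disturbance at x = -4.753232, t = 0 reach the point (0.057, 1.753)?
Yes. The characteristic through (0.057, 1.753) passes through x = -4.753232.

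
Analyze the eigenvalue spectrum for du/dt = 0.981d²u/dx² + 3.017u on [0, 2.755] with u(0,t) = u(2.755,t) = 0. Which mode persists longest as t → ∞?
Eigenvalues: λₙ = 0.981n²π²/2.755² - 3.017.
First three modes:
  n=1: λ₁ = 0.981π²/2.755² - 3.017 ≈ -1.741
  n=2: λ₂ = 3.924π²/2.755² - 3.017 ≈ 2.086
  n=3: λ₃ = 8.829π²/2.755² - 3.017 ≈ 8.464
Since 0.981π²/2.755² ≈ 1.276 < 3.017, λ₁ < 0.
The n=1 mode grows fastest (−λₙ is largest for n=1) → dominates.
Asymptotic: u ~ c₁ sin(πx/2.755) e^{1.741t} (exponential growth at rate −λ₁ ≈ 1.741).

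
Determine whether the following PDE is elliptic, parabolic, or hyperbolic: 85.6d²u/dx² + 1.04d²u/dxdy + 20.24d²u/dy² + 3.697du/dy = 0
Coefficients: A = 85.6, B = 1.04, C = 20.24. B² - 4AC = -6929.0944, which is negative, so the equation is elliptic.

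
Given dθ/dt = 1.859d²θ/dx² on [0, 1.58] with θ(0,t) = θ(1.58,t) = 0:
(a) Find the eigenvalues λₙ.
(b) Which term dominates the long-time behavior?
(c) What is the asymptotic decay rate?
Eigenvalues: λₙ = 1.859n²π²/1.58².
First three modes:
  n=1: λ₁ = 1.859π²/1.58² ≈ 7.35
  n=2: λ₂ = 7.436π²/1.58² ≈ 29.398 (4× faster decay)
  n=3: λ₃ = 16.731π²/1.58² ≈ 66.147 (9× faster decay)
As t → ∞, higher modes decay exponentially faster. The n=1 mode dominates: θ ~ c₁ sin(πx/1.58) e^{-λ₁t}.
Decay rate: λ₁ = 1.859π²/1.58² ≈ 7.35.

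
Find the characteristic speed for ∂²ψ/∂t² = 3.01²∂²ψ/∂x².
Speed = 3.01. Information travels along characteristics x = x₀ ± 3.01t.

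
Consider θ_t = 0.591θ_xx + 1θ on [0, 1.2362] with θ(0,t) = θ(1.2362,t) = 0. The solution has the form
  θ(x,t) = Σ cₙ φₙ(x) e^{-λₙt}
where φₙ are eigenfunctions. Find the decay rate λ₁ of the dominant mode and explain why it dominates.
Eigenvalues: λₙ = 0.591n²π²/1.2362² - 1.
First three modes:
  n=1: λ₁ = 0.591π²/1.2362² - 1 ≈ 2.817
  n=2: λ₂ = 2.364π²/1.2362² - 1 ≈ 14.268
  n=3: λ₃ = 5.319π²/1.2362² - 1 ≈ 33.352
Since 0.591π²/1.2362² ≈ 3.817 > 1, all λₙ > 0.
The n=1 mode decays slowest → dominates as t → ∞.
Asymptotic: θ ~ c₁ sin(πx/1.2362) e^{-λ₁t} with decay rate λ₁ ≈ 2.817.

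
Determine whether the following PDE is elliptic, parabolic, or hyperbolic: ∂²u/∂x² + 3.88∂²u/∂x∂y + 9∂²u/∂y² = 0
Coefficients: A = 1, B = 3.88, C = 9. B² - 4AC = -20.9456, which is negative, so the equation is elliptic.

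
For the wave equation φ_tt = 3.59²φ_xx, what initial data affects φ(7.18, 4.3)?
Domain of dependence: [-8.257, 22.617]. Signals travel at speed 3.59, so data within |x - 7.18| ≤ 3.59·4.3 = 15.437 can reach the point.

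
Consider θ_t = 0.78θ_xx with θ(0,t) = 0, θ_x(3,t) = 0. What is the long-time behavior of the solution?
As t → ∞, θ → 0. Heat escapes through the Dirichlet boundary.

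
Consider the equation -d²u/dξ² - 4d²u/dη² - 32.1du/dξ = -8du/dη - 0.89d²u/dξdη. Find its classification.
Rewriting in standard form: -d²u/dξ² + 0.89d²u/dξdη - 4d²u/dη² - 32.1du/dξ + 8du/dη = 0. Elliptic. (A = -1, B = 0.89, C = -4 gives B² - 4AC = -15.2079.)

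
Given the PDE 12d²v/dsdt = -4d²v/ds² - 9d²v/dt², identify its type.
Rewriting in standard form: 4d²v/ds² + 12d²v/dsdt + 9d²v/dt² = 0. The second-order coefficients are A = 4, B = 12, C = 9. Since B² - 4AC = 0 = 0, this is a parabolic PDE.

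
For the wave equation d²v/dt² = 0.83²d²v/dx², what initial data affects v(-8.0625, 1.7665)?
Domain of dependence: [-9.528695, -6.596305]. Signals travel at speed 0.83, so data within |x - -8.0625| ≤ 0.83·1.7665 = 1.466195 can reach the point.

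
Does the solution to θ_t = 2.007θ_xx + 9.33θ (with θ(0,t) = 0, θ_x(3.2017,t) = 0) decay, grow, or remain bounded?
θ grows unboundedly. Reaction dominates diffusion (r=9.33 > κπ²/(4L²)≈0.48); solution grows exponentially.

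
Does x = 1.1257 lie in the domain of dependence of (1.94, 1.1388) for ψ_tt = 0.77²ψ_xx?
Yes. The domain of dependence is [1.063124, 2.816876], and 1.1257 ∈ [1.063124, 2.816876].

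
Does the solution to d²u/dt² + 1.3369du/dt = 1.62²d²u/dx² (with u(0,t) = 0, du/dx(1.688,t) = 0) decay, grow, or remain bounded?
u → 0. Damping (γ=1.3369) dissipates energy; oscillations decay exponentially.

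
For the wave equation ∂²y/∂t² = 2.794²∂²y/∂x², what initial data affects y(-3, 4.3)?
Domain of dependence: [-15.0142, 9.0142]. Signals travel at speed 2.794, so data within |x - -3| ≤ 2.794·4.3 = 12.0142 can reach the point.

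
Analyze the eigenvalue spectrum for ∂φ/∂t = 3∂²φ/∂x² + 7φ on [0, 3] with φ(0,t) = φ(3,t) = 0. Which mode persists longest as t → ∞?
Eigenvalues: λₙ = 3n²π²/3² - 7.
First three modes:
  n=1: λ₁ = 3π²/3² - 7 ≈ -3.71
  n=2: λ₂ = 12π²/3² - 7 ≈ 6.159
  n=3: λ₃ = 27π²/3² - 7 ≈ 22.609
Since 3π²/3² ≈ 3.29 < 7, λ₁ < 0.
The n=1 mode grows fastest (−λₙ is largest for n=1) → dominates.
Asymptotic: φ ~ c₁ sin(πx/3) e^{3.71t} (exponential growth at rate −λ₁ ≈ 3.71).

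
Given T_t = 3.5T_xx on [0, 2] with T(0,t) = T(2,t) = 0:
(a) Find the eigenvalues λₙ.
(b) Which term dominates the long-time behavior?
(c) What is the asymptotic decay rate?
Eigenvalues: λₙ = 3.5n²π²/2².
First three modes:
  n=1: λ₁ = 3.5π²/2² ≈ 8.636
  n=2: λ₂ = 14π²/2² ≈ 34.544 (4× faster decay)
  n=3: λ₃ = 31.5π²/2² ≈ 77.723 (9× faster decay)
As t → ∞, higher modes decay exponentially faster. The n=1 mode dominates: T ~ c₁ sin(πx/2) e^{-λ₁t}.
Decay rate: λ₁ = 3.5π²/2² ≈ 8.636.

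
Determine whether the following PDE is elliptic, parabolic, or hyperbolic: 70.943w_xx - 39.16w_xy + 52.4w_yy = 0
Coefficients: A = 70.943, B = -39.16, C = 52.4. B² - 4AC = -13336.1472, which is negative, so the equation is elliptic.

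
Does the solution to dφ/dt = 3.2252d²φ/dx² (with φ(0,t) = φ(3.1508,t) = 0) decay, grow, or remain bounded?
φ → 0. Heat diffuses out through both boundaries.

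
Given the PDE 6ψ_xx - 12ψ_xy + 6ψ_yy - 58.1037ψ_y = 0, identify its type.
The second-order coefficients are A = 6, B = -12, C = 6. Since B² - 4AC = 0 = 0, this is a parabolic PDE.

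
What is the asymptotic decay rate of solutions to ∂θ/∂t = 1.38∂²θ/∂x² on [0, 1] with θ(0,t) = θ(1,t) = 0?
Eigenvalues: λₙ = 1.38n²π².
First three modes:
  n=1: λ₁ = 1.38π² ≈ 13.62
  n=2: λ₂ = 5.52π² ≈ 54.48 (4× faster decay)
  n=3: λ₃ = 12.42π² ≈ 122.58 (9× faster decay)
As t → ∞, higher modes decay exponentially faster. The n=1 mode dominates: θ ~ c₁ sin(πx) e^{-λ₁t}.
Decay rate: λ₁ = 1.38π² ≈ 13.62.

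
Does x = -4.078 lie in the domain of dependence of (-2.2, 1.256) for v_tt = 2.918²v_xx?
Yes. The domain of dependence is [-5.865008, 1.465008], and -4.078 ∈ [-5.865008, 1.465008].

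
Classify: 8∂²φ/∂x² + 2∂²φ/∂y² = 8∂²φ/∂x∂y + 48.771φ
Rewriting in standard form: 8∂²φ/∂x² - 8∂²φ/∂x∂y + 2∂²φ/∂y² - 48.771φ = 0. Parabolic (discriminant = 0).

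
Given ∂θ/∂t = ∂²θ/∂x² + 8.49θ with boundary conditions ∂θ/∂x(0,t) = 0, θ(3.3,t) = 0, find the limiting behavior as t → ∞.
θ grows unboundedly. Reaction dominates diffusion (r=8.49 > κπ²/(4L²)≈0.23); solution grows exponentially.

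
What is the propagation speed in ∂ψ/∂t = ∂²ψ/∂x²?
Infinite. The heat equation is parabolic, not hyperbolic, so disturbances propagate instantly.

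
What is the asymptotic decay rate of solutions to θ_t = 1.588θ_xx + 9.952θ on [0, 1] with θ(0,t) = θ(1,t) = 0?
Eigenvalues: λₙ = 1.588n²π²/1² - 9.952.
First three modes:
  n=1: λ₁ = 1.588π² - 9.952 ≈ 5.721
  n=2: λ₂ = 6.352π² - 9.952 ≈ 52.74
  n=3: λ₃ = 14.292π² - 9.952 ≈ 131.104
Since 1.588π² ≈ 15.673 > 9.952, all λₙ > 0.
The n=1 mode decays slowest → dominates as t → ∞.
Asymptotic: θ ~ c₁ sin(πx/1) e^{-λ₁t} with decay rate λ₁ ≈ 5.721.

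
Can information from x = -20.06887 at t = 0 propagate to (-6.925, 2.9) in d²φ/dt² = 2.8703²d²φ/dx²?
No. The domain of dependence is [-15.24887, 1.39887], and -20.06887 is outside this interval.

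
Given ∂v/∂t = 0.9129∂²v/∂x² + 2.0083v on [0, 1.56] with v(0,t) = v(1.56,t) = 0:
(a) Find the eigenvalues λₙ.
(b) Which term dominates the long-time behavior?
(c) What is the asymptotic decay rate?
Eigenvalues: λₙ = 0.9129n²π²/1.56² - 2.0083.
First three modes:
  n=1: λ₁ = 0.9129π²/1.56² - 2.0083 ≈ 1.694
  n=2: λ₂ = 3.6516π²/1.56² - 2.0083 ≈ 12.801
  n=3: λ₃ = 8.2161π²/1.56² - 2.0083 ≈ 31.313
Since 0.9129π²/1.56² ≈ 3.702 > 2.0083, all λₙ > 0.
The n=1 mode decays slowest → dominates as t → ∞.
Asymptotic: v ~ c₁ sin(πx/1.56) e^{-λ₁t} with decay rate λ₁ ≈ 1.694.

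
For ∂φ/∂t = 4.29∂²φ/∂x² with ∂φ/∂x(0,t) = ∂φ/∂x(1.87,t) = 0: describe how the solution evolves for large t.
φ → constant (steady state). Heat is conserved (no flux at boundaries); solution approaches the spatial average.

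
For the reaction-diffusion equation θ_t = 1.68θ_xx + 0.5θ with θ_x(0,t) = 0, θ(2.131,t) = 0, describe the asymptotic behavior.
θ → 0. Diffusion dominates reaction (r=0.5 < κπ²/(4L²)≈0.91); solution decays.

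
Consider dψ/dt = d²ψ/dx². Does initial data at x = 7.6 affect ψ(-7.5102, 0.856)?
Yes, for any finite x. The heat equation has infinite propagation speed, so all initial data affects all points at any t > 0.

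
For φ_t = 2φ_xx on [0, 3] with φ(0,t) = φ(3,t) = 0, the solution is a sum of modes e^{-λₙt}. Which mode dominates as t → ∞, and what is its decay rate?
Eigenvalues: λₙ = 2n²π²/3².
First three modes:
  n=1: λ₁ = 2π²/3² ≈ 2.193
  n=2: λ₂ = 8π²/3² ≈ 8.773 (4× faster decay)
  n=3: λ₃ = 18π²/3² ≈ 19.739 (9× faster decay)
As t → ∞, higher modes decay exponentially faster. The n=1 mode dominates: φ ~ c₁ sin(πx/3) e^{-λ₁t}.
Decay rate: λ₁ = 2π²/3² ≈ 2.193.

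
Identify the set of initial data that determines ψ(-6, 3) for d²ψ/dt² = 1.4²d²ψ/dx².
Domain of dependence: [-10.2, -1.8]. Signals travel at speed 1.4, so data within |x - -6| ≤ 1.4·3 = 4.2 can reach the point.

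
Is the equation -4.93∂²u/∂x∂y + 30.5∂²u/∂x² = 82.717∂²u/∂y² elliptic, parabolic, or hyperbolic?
Rewriting in standard form: 30.5∂²u/∂x² - 4.93∂²u/∂x∂y - 82.717∂²u/∂y² = 0. Computing B² - 4AC with A = 30.5, B = -4.93, C = -82.717: discriminant = 10115.7789 (positive). Answer: hyperbolic.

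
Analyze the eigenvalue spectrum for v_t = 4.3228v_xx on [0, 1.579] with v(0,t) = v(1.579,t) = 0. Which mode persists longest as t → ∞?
Eigenvalues: λₙ = 4.3228n²π²/1.579².
First three modes:
  n=1: λ₁ = 4.3228π²/1.579² ≈ 17.112
  n=2: λ₂ = 17.2912π²/1.579² ≈ 68.448 (4× faster decay)
  n=3: λ₃ = 38.9052π²/1.579² ≈ 154.008 (9× faster decay)
As t → ∞, higher modes decay exponentially faster. The n=1 mode dominates: v ~ c₁ sin(πx/1.579) e^{-λ₁t}.
Decay rate: λ₁ = 4.3228π²/1.579² ≈ 17.112.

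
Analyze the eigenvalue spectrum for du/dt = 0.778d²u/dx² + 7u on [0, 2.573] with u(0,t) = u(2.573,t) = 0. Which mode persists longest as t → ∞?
Eigenvalues: λₙ = 0.778n²π²/2.573² - 7.
First three modes:
  n=1: λ₁ = 0.778π²/2.573² - 7 ≈ -5.84
  n=2: λ₂ = 3.112π²/2.573² - 7 ≈ -2.361
  n=3: λ₃ = 7.002π²/2.573² - 7 ≈ 3.439
Since 0.778π²/2.573² ≈ 1.16 < 7, λ₁ < 0.
The n=1 mode grows fastest (−λₙ is largest for n=1) → dominates.
Asymptotic: u ~ c₁ sin(πx/2.573) e^{5.84t} (exponential growth at rate −λ₁ ≈ 5.84).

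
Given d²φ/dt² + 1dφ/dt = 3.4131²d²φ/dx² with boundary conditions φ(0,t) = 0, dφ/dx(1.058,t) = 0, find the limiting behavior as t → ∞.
φ → 0. Damping (γ=1) dissipates energy; oscillations decay exponentially.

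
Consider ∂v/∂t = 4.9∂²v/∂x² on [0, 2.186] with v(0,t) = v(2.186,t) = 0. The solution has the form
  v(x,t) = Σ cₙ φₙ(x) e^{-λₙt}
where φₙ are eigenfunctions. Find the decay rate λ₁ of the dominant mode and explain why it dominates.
Eigenvalues: λₙ = 4.9n²π²/2.186².
First three modes:
  n=1: λ₁ = 4.9π²/2.186² ≈ 10.12
  n=2: λ₂ = 19.6π²/2.186² ≈ 40.481 (4× faster decay)
  n=3: λ₃ = 44.1π²/2.186² ≈ 91.083 (9× faster decay)
As t → ∞, higher modes decay exponentially faster. The n=1 mode dominates: v ~ c₁ sin(πx/2.186) e^{-λ₁t}.
Decay rate: λ₁ = 4.9π²/2.186² ≈ 10.12.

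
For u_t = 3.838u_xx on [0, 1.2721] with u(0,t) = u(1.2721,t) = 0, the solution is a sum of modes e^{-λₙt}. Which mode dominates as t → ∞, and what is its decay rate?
Eigenvalues: λₙ = 3.838n²π²/1.2721².
First three modes:
  n=1: λ₁ = 3.838π²/1.2721² ≈ 23.408
  n=2: λ₂ = 15.352π²/1.2721² ≈ 93.632 (4× faster decay)
  n=3: λ₃ = 34.542π²/1.2721² ≈ 210.671 (9× faster decay)
As t → ∞, higher modes decay exponentially faster. The n=1 mode dominates: u ~ c₁ sin(πx/1.2721) e^{-λ₁t}.
Decay rate: λ₁ = 3.838π²/1.2721² ≈ 23.408.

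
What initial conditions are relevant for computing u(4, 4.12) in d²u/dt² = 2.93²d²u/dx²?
Domain of dependence: [-8.0716, 16.0716]. Signals travel at speed 2.93, so data within |x - 4| ≤ 2.93·4.12 = 12.0716 can reach the point.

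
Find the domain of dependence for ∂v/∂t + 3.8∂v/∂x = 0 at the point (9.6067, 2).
A single point: x = 2.0067. The characteristic through (9.6067, 2) is x - 3.8t = const, so x = 9.6067 - 3.8·2 = 2.0067.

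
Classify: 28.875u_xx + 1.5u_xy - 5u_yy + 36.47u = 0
Hyperbolic (discriminant = 579.75).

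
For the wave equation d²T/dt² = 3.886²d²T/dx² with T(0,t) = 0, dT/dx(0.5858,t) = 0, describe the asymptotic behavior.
T oscillates (no decay). Energy is conserved; the solution oscillates indefinitely as standing waves.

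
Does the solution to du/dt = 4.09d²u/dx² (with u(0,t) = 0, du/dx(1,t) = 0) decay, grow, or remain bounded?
u → 0. Heat escapes through the Dirichlet boundary.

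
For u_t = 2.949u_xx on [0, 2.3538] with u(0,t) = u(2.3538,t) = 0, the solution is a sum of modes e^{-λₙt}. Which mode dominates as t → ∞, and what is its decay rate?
Eigenvalues: λₙ = 2.949n²π²/2.3538².
First three modes:
  n=1: λ₁ = 2.949π²/2.3538² ≈ 5.253
  n=2: λ₂ = 11.796π²/2.3538² ≈ 21.013 (4× faster decay)
  n=3: λ₃ = 26.541π²/2.3538² ≈ 47.28 (9× faster decay)
As t → ∞, higher modes decay exponentially faster. The n=1 mode dominates: u ~ c₁ sin(πx/2.3538) e^{-λ₁t}.
Decay rate: λ₁ = 2.949π²/2.3538² ≈ 5.253.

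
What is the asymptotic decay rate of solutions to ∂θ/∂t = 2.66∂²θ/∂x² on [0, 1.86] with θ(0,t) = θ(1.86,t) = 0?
Eigenvalues: λₙ = 2.66n²π²/1.86².
First three modes:
  n=1: λ₁ = 2.66π²/1.86² ≈ 7.588
  n=2: λ₂ = 10.64π²/1.86² ≈ 30.354 (4× faster decay)
  n=3: λ₃ = 23.94π²/1.86² ≈ 68.296 (9× faster decay)
As t → ∞, higher modes decay exponentially faster. The n=1 mode dominates: θ ~ c₁ sin(πx/1.86) e^{-λ₁t}.
Decay rate: λ₁ = 2.66π²/1.86² ≈ 7.588.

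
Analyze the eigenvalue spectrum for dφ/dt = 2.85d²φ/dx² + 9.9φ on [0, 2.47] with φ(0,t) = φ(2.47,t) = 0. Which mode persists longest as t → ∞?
Eigenvalues: λₙ = 2.85n²π²/2.47² - 9.9.
First three modes:
  n=1: λ₁ = 2.85π²/2.47² - 9.9 ≈ -5.289
  n=2: λ₂ = 11.4π²/2.47² - 9.9 ≈ 8.542
  n=3: λ₃ = 25.65π²/2.47² - 9.9 ≈ 31.595
Since 2.85π²/2.47² ≈ 4.611 < 9.9, λ₁ < 0.
The n=1 mode grows fastest (−λₙ is largest for n=1) → dominates.
Asymptotic: φ ~ c₁ sin(πx/2.47) e^{5.289t} (exponential growth at rate −λ₁ ≈ 5.289).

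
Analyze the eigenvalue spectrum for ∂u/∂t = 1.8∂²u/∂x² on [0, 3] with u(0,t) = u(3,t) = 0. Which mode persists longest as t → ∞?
Eigenvalues: λₙ = 1.8n²π²/3².
First three modes:
  n=1: λ₁ = 1.8π²/3² ≈ 1.974
  n=2: λ₂ = 7.2π²/3² ≈ 7.896 (4× faster decay)
  n=3: λ₃ = 16.2π²/3² ≈ 17.765 (9× faster decay)
As t → ∞, higher modes decay exponentially faster. The n=1 mode dominates: u ~ c₁ sin(πx/3) e^{-λ₁t}.
Decay rate: λ₁ = 1.8π²/3² ≈ 1.974.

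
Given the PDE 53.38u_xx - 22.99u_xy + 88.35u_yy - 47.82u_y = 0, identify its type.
The second-order coefficients are A = 53.38, B = -22.99, C = 88.35. Since B² - 4AC = -18335.9519 < 0, this is an elliptic PDE.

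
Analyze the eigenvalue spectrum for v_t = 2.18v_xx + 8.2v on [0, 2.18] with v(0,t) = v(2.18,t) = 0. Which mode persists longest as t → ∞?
Eigenvalues: λₙ = 2.18n²π²/2.18² - 8.2.
First three modes:
  n=1: λ₁ = 2.18π²/2.18² - 8.2 ≈ -3.673
  n=2: λ₂ = 8.72π²/2.18² - 8.2 ≈ 9.909
  n=3: λ₃ = 19.62π²/2.18² - 8.2 ≈ 32.546
Since 2.18π²/2.18² ≈ 4.527 < 8.2, λ₁ < 0.
The n=1 mode grows fastest (−λₙ is largest for n=1) → dominates.
Asymptotic: v ~ c₁ sin(πx/2.18) e^{3.673t} (exponential growth at rate −λ₁ ≈ 3.673).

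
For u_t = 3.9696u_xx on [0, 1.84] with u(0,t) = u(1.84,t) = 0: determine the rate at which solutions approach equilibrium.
Eigenvalues: λₙ = 3.9696n²π²/1.84².
First three modes:
  n=1: λ₁ = 3.9696π²/1.84² ≈ 11.572
  n=2: λ₂ = 15.8784π²/1.84² ≈ 46.288 (4× faster decay)
  n=3: λ₃ = 35.7264π²/1.84² ≈ 104.149 (9× faster decay)
As t → ∞, higher modes decay exponentially faster. The n=1 mode dominates: u ~ c₁ sin(πx/1.84) e^{-λ₁t}.
Decay rate: λ₁ = 3.9696π²/1.84² ≈ 11.572.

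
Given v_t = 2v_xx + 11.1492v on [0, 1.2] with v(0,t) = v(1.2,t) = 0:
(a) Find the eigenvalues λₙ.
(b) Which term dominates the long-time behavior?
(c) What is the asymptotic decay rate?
Eigenvalues: λₙ = 2n²π²/1.2² - 11.1492.
First three modes:
  n=1: λ₁ = 2π²/1.2² - 11.1492 ≈ 2.559
  n=2: λ₂ = 8π²/1.2² - 11.1492 ≈ 43.682
  n=3: λ₃ = 18π²/1.2² - 11.1492 ≈ 112.221
Since 2π²/1.2² ≈ 13.708 > 11.1492, all λₙ > 0.
The n=1 mode decays slowest → dominates as t → ∞.
Asymptotic: v ~ c₁ sin(πx/1.2) e^{-λ₁t} with decay rate λ₁ ≈ 2.559.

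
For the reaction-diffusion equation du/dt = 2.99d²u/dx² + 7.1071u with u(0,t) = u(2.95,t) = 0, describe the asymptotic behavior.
u grows unboundedly. Reaction dominates diffusion (r=7.1071 > κπ²/L²≈3.39); solution grows exponentially.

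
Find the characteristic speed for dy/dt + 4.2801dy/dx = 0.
Speed = 4.2801. Information travels along x - 4.2801t = const (rightward).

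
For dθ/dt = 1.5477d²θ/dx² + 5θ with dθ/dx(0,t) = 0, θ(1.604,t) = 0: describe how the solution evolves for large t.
θ grows unboundedly. Reaction dominates diffusion (r=5 > κπ²/(4L²)≈1.48); solution grows exponentially.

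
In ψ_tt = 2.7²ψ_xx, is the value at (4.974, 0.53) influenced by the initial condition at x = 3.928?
Yes. The domain of dependence is [3.543, 6.405], and 3.928 ∈ [3.543, 6.405].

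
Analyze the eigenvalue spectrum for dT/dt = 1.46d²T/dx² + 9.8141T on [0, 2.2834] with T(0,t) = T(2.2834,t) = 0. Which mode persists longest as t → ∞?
Eigenvalues: λₙ = 1.46n²π²/2.2834² - 9.8141.
First three modes:
  n=1: λ₁ = 1.46π²/2.2834² - 9.8141 ≈ -7.05
  n=2: λ₂ = 5.84π²/2.2834² - 9.8141 ≈ 1.241
  n=3: λ₃ = 13.14π²/2.2834² - 9.8141 ≈ 15.059
Since 1.46π²/2.2834² ≈ 2.764 < 9.8141, λ₁ < 0.
The n=1 mode grows fastest (−λₙ is largest for n=1) → dominates.
Asymptotic: T ~ c₁ sin(πx/2.2834) e^{7.05t} (exponential growth at rate −λ₁ ≈ 7.05).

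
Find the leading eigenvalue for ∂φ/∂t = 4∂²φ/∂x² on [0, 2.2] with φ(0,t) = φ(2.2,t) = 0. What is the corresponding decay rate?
Eigenvalues: λₙ = 4n²π²/2.2².
First three modes:
  n=1: λ₁ = 4π²/2.2² ≈ 8.157
  n=2: λ₂ = 16π²/2.2² ≈ 32.627 (4× faster decay)
  n=3: λ₃ = 36π²/2.2² ≈ 73.41 (9× faster decay)
As t → ∞, higher modes decay exponentially faster. The n=1 mode dominates: φ ~ c₁ sin(πx/2.2) e^{-λ₁t}.
Decay rate: λ₁ = 4π²/2.2² ≈ 8.157.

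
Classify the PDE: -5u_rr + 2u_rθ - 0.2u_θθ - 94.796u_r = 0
A = -5, B = 2, C = -0.2. Discriminant B² - 4AC = 0. Since 0 = 0, parabolic.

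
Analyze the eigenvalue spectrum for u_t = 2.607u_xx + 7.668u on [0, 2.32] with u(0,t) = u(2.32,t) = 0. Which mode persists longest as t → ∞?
Eigenvalues: λₙ = 2.607n²π²/2.32² - 7.668.
First three modes:
  n=1: λ₁ = 2.607π²/2.32² - 7.668 ≈ -2.888
  n=2: λ₂ = 10.428π²/2.32² - 7.668 ≈ 11.454
  n=3: λ₃ = 23.463π²/2.32² - 7.668 ≈ 35.356
Since 2.607π²/2.32² ≈ 4.78 < 7.668, λ₁ < 0.
The n=1 mode grows fastest (−λₙ is largest for n=1) → dominates.
Asymptotic: u ~ c₁ sin(πx/2.32) e^{2.888t} (exponential growth at rate −λ₁ ≈ 2.888).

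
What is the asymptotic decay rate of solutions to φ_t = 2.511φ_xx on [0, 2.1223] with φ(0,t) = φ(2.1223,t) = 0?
Eigenvalues: λₙ = 2.511n²π²/2.1223².
First three modes:
  n=1: λ₁ = 2.511π²/2.1223² ≈ 5.502
  n=2: λ₂ = 10.044π²/2.1223² ≈ 22.009 (4× faster decay)
  n=3: λ₃ = 22.599π²/2.1223² ≈ 49.519 (9× faster decay)
As t → ∞, higher modes decay exponentially faster. The n=1 mode dominates: φ ~ c₁ sin(πx/2.1223) e^{-λ₁t}.
Decay rate: λ₁ = 2.511π²/2.1223² ≈ 5.502.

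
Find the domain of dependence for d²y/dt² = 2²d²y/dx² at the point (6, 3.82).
Domain of dependence: [-1.64, 13.64]. Signals travel at speed 2, so data within |x - 6| ≤ 2·3.82 = 7.64 can reach the point.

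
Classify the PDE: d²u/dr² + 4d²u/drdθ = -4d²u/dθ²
Rewriting in standard form: d²u/dr² + 4d²u/drdθ + 4d²u/dθ² = 0. A = 1, B = 4, C = 4. Discriminant B² - 4AC = 0. Since 0 = 0, parabolic.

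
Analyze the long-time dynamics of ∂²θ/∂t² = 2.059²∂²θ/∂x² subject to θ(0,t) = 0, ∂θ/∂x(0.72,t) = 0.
Long-time behavior: θ oscillates (no decay). Energy is conserved; the solution oscillates indefinitely as standing waves.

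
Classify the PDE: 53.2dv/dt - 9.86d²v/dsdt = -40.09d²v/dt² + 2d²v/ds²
Rewriting in standard form: -2d²v/ds² - 9.86d²v/dsdt + 40.09d²v/dt² + 53.2dv/dt = 0. A = -2, B = -9.86, C = 40.09. Discriminant B² - 4AC = 417.9396. Since 417.9396 > 0, hyperbolic.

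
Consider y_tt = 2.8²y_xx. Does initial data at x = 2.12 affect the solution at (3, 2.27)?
Yes. The domain of dependence is [-3.356, 9.356], and 2.12 ∈ [-3.356, 9.356].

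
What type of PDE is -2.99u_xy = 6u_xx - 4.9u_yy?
Rewriting in standard form: -6u_xx - 2.99u_xy + 4.9u_yy = 0. With A = -6, B = -2.99, C = 4.9, the discriminant is 126.5401. This is a hyperbolic PDE.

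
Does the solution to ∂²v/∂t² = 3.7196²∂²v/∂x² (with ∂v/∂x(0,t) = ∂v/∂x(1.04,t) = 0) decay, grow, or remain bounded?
v oscillates about a mean that drifts linearly in t (generically unbounded; no decay). There is no damping, so the nonconstant modes persist as standing waves (energy conserved, no decay). But with Neumann conditions at both ends the constant mode has eigenvalue 0: the spatial mean M(t) of v satisfies M'' = 0, so M(t) = M(0) + M'(0)·t. Unless the initial velocity has zero mean (∫v_t(x,0)dx = 0), the solution grows linearly in t (unbounded, though not exponentially); if it does have zero mean, the solution stays bounded and simply oscillates.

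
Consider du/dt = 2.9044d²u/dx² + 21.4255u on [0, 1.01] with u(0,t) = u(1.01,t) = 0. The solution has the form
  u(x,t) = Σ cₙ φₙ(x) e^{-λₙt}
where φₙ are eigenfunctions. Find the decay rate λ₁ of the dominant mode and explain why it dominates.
Eigenvalues: λₙ = 2.9044n²π²/1.01² - 21.4255.
First three modes:
  n=1: λ₁ = 2.9044π²/1.01² - 21.4255 ≈ 6.675
  n=2: λ₂ = 11.6176π²/1.01² - 21.4255 ≈ 90.976
  n=3: λ₃ = 26.1396π²/1.01² - 21.4255 ≈ 231.479
Since 2.9044π²/1.01² ≈ 28.1 > 21.4255, all λₙ > 0.
The n=1 mode decays slowest → dominates as t → ∞.
Asymptotic: u ~ c₁ sin(πx/1.01) e^{-λ₁t} with decay rate λ₁ ≈ 6.675.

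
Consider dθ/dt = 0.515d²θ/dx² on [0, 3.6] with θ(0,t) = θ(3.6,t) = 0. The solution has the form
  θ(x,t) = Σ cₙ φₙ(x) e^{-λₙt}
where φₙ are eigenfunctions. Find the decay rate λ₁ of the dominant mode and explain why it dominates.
Eigenvalues: λₙ = 0.515n²π²/3.6².
First three modes:
  n=1: λ₁ = 0.515π²/3.6² ≈ 0.392
  n=2: λ₂ = 2.06π²/3.6² ≈ 1.569 (4× faster decay)
  n=3: λ₃ = 4.635π²/3.6² ≈ 3.53 (9× faster decay)
As t → ∞, higher modes decay exponentially faster. The n=1 mode dominates: θ ~ c₁ sin(πx/3.6) e^{-λ₁t}.
Decay rate: λ₁ = 0.515π²/3.6² ≈ 0.392.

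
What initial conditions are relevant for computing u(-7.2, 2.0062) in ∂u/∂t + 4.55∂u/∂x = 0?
A single point: x = -16.32821. The characteristic through (-7.2, 2.0062) is x - 4.55t = const, so x = -7.2 - 4.55·2.0062 = -16.32821.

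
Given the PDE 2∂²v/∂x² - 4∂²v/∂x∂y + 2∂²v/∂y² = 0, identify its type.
The second-order coefficients are A = 2, B = -4, C = 2. Since B² - 4AC = 0 = 0, this is a parabolic PDE.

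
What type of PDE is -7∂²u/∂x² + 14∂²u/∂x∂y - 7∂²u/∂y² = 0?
With A = -7, B = 14, C = -7, the discriminant is 0. This is a parabolic PDE.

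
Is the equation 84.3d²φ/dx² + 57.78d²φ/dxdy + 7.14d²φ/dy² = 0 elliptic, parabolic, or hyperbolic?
Computing B² - 4AC with A = 84.3, B = 57.78, C = 7.14: discriminant = 930.9204 (positive). Answer: hyperbolic.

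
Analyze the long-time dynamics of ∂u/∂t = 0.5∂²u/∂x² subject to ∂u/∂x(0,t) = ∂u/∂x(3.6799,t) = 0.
Long-time behavior: u → constant (steady state). Heat is conserved (no flux at boundaries); solution approaches the spatial average.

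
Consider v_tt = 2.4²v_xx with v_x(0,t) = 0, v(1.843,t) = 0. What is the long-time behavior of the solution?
As t → ∞, v oscillates (no decay). Energy is conserved; the solution oscillates indefinitely as standing waves.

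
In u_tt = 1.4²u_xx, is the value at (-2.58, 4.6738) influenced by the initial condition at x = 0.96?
Yes. The domain of dependence is [-9.12332, 3.96332], and 0.96 ∈ [-9.12332, 3.96332].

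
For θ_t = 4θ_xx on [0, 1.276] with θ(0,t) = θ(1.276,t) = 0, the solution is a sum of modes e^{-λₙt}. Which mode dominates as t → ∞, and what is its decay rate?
Eigenvalues: λₙ = 4n²π²/1.276².
First three modes:
  n=1: λ₁ = 4π²/1.276² ≈ 24.247
  n=2: λ₂ = 16π²/1.276² ≈ 96.988 (4× faster decay)
  n=3: λ₃ = 36π²/1.276² ≈ 218.223 (9× faster decay)
As t → ∞, higher modes decay exponentially faster. The n=1 mode dominates: θ ~ c₁ sin(πx/1.276) e^{-λ₁t}.
Decay rate: λ₁ = 4π²/1.276² ≈ 24.247.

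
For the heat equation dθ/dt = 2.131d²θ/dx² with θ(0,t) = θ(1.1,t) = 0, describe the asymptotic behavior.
θ → 0. Heat diffuses out through both boundaries.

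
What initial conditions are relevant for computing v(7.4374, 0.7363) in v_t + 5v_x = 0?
A single point: x = 3.7559. The characteristic through (7.4374, 0.7363) is x - 5t = const, so x = 7.4374 - 5·0.7363 = 3.7559.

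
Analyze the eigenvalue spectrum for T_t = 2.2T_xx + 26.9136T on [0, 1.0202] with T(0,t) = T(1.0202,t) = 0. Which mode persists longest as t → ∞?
Eigenvalues: λₙ = 2.2n²π²/1.0202² - 26.9136.
First three modes:
  n=1: λ₁ = 2.2π²/1.0202² - 26.9136 ≈ -6.052
  n=2: λ₂ = 8.8π²/1.0202² - 26.9136 ≈ 56.534
  n=3: λ₃ = 19.8π²/1.0202² - 26.9136 ≈ 160.843
Since 2.2π²/1.0202² ≈ 20.862 < 26.9136, λ₁ < 0.
The n=1 mode grows fastest (−λₙ is largest for n=1) → dominates.
Asymptotic: T ~ c₁ sin(πx/1.0202) e^{6.052t} (exponential growth at rate −λ₁ ≈ 6.052).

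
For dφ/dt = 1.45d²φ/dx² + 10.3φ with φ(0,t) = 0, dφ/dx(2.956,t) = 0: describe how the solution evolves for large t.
φ grows unboundedly. Reaction dominates diffusion (r=10.3 > κπ²/(4L²)≈0.41); solution grows exponentially.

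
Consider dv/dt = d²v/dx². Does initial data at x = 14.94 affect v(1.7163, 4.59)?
Yes, for any finite x. The heat equation has infinite propagation speed, so all initial data affects all points at any t > 0.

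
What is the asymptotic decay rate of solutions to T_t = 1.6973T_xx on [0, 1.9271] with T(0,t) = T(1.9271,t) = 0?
Eigenvalues: λₙ = 1.6973n²π²/1.9271².
First three modes:
  n=1: λ₁ = 1.6973π²/1.9271² ≈ 4.511
  n=2: λ₂ = 6.7892π²/1.9271² ≈ 18.043 (4× faster decay)
  n=3: λ₃ = 15.2757π²/1.9271² ≈ 40.597 (9× faster decay)
As t → ∞, higher modes decay exponentially faster. The n=1 mode dominates: T ~ c₁ sin(πx/1.9271) e^{-λ₁t}.
Decay rate: λ₁ = 1.6973π²/1.9271² ≈ 4.511.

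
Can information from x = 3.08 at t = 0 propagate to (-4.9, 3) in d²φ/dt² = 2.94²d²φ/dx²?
Yes. The domain of dependence is [-13.72, 3.92], and 3.08 ∈ [-13.72, 3.92].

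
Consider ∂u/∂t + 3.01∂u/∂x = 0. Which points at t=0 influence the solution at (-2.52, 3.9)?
A single point: x = -14.259. The characteristic through (-2.52, 3.9) is x - 3.01t = const, so x = -2.52 - 3.01·3.9 = -14.259.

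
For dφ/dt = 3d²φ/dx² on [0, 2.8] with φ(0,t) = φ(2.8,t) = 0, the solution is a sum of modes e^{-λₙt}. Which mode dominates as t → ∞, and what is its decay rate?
Eigenvalues: λₙ = 3n²π²/2.8².
First three modes:
  n=1: λ₁ = 3π²/2.8² ≈ 3.777
  n=2: λ₂ = 12π²/2.8² ≈ 15.107 (4× faster decay)
  n=3: λ₃ = 27π²/2.8² ≈ 33.99 (9× faster decay)
As t → ∞, higher modes decay exponentially faster. The n=1 mode dominates: φ ~ c₁ sin(πx/2.8) e^{-λ₁t}.
Decay rate: λ₁ = 3π²/2.8² ≈ 3.777.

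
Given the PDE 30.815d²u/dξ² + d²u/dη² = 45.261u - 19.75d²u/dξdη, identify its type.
Rewriting in standard form: 30.815d²u/dξ² + 19.75d²u/dξdη + d²u/dη² - 45.261u = 0. The second-order coefficients are A = 30.815, B = 19.75, C = 1. Since B² - 4AC = 266.8025 > 0, this is a hyperbolic PDE.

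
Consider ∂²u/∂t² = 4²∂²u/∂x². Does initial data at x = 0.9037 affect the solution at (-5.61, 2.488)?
Yes. The domain of dependence is [-15.562, 4.342], and 0.9037 ∈ [-15.562, 4.342].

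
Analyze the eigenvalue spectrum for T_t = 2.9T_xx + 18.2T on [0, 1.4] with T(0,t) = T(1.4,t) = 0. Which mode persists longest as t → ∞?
Eigenvalues: λₙ = 2.9n²π²/1.4² - 18.2.
First three modes:
  n=1: λ₁ = 2.9π²/1.4² - 18.2 ≈ -3.597
  n=2: λ₂ = 11.6π²/1.4² - 18.2 ≈ 40.212
  n=3: λ₃ = 26.1π²/1.4² - 18.2 ≈ 113.227
Since 2.9π²/1.4² ≈ 14.603 < 18.2, λ₁ < 0.
The n=1 mode grows fastest (−λₙ is largest for n=1) → dominates.
Asymptotic: T ~ c₁ sin(πx/1.4) e^{3.597t} (exponential growth at rate −λ₁ ≈ 3.597).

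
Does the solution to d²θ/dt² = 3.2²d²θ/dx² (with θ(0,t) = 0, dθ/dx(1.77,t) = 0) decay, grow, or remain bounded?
θ oscillates (no decay). Energy is conserved; the solution oscillates indefinitely as standing waves.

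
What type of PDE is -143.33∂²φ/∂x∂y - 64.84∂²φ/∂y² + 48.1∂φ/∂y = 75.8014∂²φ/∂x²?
Rewriting in standard form: -75.8014∂²φ/∂x² - 143.33∂²φ/∂x∂y - 64.84∂²φ/∂y² + 48.1∂φ/∂y = 0. With A = -75.8014, B = -143.33, C = -64.84, the discriminant is 883.637796. This is a hyperbolic PDE.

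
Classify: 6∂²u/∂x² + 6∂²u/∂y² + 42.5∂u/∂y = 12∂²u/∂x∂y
Rewriting in standard form: 6∂²u/∂x² - 12∂²u/∂x∂y + 6∂²u/∂y² + 42.5∂u/∂y = 0. Parabolic (discriminant = 0).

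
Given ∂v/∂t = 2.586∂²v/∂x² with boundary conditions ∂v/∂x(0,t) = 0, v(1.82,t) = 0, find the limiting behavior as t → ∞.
v → 0. Heat escapes through the Dirichlet boundary.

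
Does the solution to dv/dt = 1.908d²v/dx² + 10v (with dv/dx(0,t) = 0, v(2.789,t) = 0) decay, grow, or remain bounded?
v grows unboundedly. Reaction dominates diffusion (r=10 > κπ²/(4L²)≈0.61); solution grows exponentially.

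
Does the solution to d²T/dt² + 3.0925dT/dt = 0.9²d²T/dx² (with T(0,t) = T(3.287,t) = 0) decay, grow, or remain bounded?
T → 0. Damping (γ=3.0925) dissipates energy; oscillations decay exponentially.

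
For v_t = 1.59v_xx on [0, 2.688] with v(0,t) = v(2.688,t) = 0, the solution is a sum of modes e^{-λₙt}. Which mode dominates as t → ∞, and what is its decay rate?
Eigenvalues: λₙ = 1.59n²π²/2.688².
First three modes:
  n=1: λ₁ = 1.59π²/2.688² ≈ 2.172
  n=2: λ₂ = 6.36π²/2.688² ≈ 8.688 (4× faster decay)
  n=3: λ₃ = 14.31π²/2.688² ≈ 19.547 (9× faster decay)
As t → ∞, higher modes decay exponentially faster. The n=1 mode dominates: v ~ c₁ sin(πx/2.688) e^{-λ₁t}.
Decay rate: λ₁ = 1.59π²/2.688² ≈ 2.172.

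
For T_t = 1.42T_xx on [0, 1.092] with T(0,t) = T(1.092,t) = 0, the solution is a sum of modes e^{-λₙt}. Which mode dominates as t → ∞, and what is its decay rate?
Eigenvalues: λₙ = 1.42n²π²/1.092².
First three modes:
  n=1: λ₁ = 1.42π²/1.092² ≈ 11.753
  n=2: λ₂ = 5.68π²/1.092² ≈ 47.011 (4× faster decay)
  n=3: λ₃ = 12.78π²/1.092² ≈ 105.776 (9× faster decay)
As t → ∞, higher modes decay exponentially faster. The n=1 mode dominates: T ~ c₁ sin(πx/1.092) e^{-λ₁t}.
Decay rate: λ₁ = 1.42π²/1.092² ≈ 11.753.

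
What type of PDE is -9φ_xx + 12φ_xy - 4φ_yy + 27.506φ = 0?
With A = -9, B = 12, C = -4, the discriminant is 0. This is a parabolic PDE.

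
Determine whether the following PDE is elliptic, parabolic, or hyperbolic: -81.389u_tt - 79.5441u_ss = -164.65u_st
Rewriting in standard form: -79.5441u_ss + 164.65u_st - 81.389u_tt = 0. Coefficients: A = -79.5441, B = 164.65, C = -81.389. B² - 4AC = 1213.5634804, which is positive, so the equation is hyperbolic.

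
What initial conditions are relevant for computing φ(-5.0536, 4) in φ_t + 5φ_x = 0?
A single point: x = -25.0536. The characteristic through (-5.0536, 4) is x - 5t = const, so x = -5.0536 - 5·4 = -25.0536.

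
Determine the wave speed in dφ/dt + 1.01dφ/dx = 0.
Speed = 1.01. Information travels along x - 1.01t = const (rightward).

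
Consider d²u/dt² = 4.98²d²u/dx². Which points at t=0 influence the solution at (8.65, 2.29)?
Domain of dependence: [-2.7542, 20.0542]. Signals travel at speed 4.98, so data within |x - 8.65| ≤ 4.98·2.29 = 11.4042 can reach the point.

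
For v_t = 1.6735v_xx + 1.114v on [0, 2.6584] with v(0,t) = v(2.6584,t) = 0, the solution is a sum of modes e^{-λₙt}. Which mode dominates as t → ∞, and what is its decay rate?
Eigenvalues: λₙ = 1.6735n²π²/2.6584² - 1.114.
First three modes:
  n=1: λ₁ = 1.6735π²/2.6584² - 1.114 ≈ 1.223
  n=2: λ₂ = 6.694π²/2.6584² - 1.114 ≈ 8.235
  n=3: λ₃ = 15.0615π²/2.6584² - 1.114 ≈ 19.92
Since 1.6735π²/2.6584² ≈ 2.337 > 1.114, all λₙ > 0.
The n=1 mode decays slowest → dominates as t → ∞.
Asymptotic: v ~ c₁ sin(πx/2.6584) e^{-λ₁t} with decay rate λ₁ ≈ 1.223.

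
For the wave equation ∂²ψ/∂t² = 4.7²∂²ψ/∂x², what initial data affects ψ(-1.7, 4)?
Domain of dependence: [-20.5, 17.1]. Signals travel at speed 4.7, so data within |x - -1.7| ≤ 4.7·4 = 18.8 can reach the point.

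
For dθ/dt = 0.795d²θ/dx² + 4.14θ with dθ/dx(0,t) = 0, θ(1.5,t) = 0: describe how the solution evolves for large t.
θ grows unboundedly. Reaction dominates diffusion (r=4.14 > κπ²/(4L²)≈0.87); solution grows exponentially.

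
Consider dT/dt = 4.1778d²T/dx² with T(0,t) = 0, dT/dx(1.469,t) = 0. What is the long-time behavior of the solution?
As t → ∞, T → 0. Heat escapes through the Dirichlet boundary.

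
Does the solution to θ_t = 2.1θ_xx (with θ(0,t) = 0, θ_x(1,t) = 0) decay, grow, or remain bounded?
θ → 0. Heat escapes through the Dirichlet boundary.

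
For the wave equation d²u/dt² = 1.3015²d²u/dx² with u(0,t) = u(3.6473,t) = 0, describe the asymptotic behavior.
u oscillates (no decay). Energy is conserved; the solution oscillates indefinitely as standing waves.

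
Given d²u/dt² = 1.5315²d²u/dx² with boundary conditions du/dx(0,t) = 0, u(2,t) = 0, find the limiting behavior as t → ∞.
u oscillates (no decay). Energy is conserved; the solution oscillates indefinitely as standing waves.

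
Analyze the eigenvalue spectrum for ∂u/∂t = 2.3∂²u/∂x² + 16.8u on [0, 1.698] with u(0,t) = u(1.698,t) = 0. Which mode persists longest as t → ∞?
Eigenvalues: λₙ = 2.3n²π²/1.698² - 16.8.
First three modes:
  n=1: λ₁ = 2.3π²/1.698² - 16.8 ≈ -8.927
  n=2: λ₂ = 9.2π²/1.698² - 16.8 ≈ 14.693
  n=3: λ₃ = 20.7π²/1.698² - 16.8 ≈ 54.059
Since 2.3π²/1.698² ≈ 7.873 < 16.8, λ₁ < 0.
The n=1 mode grows fastest (−λₙ is largest for n=1) → dominates.
Asymptotic: u ~ c₁ sin(πx/1.698) e^{8.927t} (exponential growth at rate −λ₁ ≈ 8.927).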